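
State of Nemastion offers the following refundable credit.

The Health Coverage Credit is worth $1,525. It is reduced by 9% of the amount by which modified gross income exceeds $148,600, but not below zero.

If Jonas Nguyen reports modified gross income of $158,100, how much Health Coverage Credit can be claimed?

Health Coverage Credit: 9% of the $9,500 excess over $148,600 is $855; credit = $1,525 − $855 = $670.

$670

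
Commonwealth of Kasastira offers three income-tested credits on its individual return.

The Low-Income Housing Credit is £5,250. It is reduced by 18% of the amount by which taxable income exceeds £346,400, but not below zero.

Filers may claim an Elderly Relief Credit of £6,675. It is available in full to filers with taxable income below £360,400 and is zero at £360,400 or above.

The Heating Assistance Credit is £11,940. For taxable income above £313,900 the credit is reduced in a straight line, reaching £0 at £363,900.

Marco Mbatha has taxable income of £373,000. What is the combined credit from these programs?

£462

Low-Income Housing Credit: 18% of the £26,600 excess over £346,400 is £4,788; credit = £5,250 − £4,788 = £462.
Elderly Relief Credit: £373,000 meets or exceeds the £360,400 cutoff, so the credit is £0.
Heating Assistance Credit: £373,000 is at or above £363,900, so the credit is £0.
Total: £462 + £0 + £0 = £462.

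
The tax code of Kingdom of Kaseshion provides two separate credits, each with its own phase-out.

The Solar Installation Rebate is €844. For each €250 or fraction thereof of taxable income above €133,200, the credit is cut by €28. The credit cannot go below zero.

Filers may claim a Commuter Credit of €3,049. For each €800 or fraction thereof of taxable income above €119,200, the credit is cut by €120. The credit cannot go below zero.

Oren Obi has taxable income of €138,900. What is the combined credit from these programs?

Solar Installation Rebate: income exceeds €133,200 by €5,700, which is 23 full-or-partial €250 increments; reduction = 23 × €28 = €644, leaving €200.
Commuter Credit: income exceeds €119,200 by €19,700, which is 25 full-or-partial €800 increments; reduction = 25 × €120 = €3,000, leaving €49.
Total: €200 + €49 = €249.

€249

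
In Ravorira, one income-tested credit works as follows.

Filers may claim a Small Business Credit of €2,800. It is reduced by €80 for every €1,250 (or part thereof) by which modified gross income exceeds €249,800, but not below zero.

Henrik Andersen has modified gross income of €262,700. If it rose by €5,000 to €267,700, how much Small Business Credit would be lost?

At €262,700 — income exceeds €249,800 by €12,900, which is 11 full-or-partial €1,250 increments; reduction = 11 × €80 = €880, leaving €1,920.
At €267,700 — income exceeds €249,800 by €17,900, which is 15 full-or-partial €1,250 increments; reduction = 15 × €80 = €1,200, leaving €1,600.
Lost: €1,920 − €1,600 = €320.

€320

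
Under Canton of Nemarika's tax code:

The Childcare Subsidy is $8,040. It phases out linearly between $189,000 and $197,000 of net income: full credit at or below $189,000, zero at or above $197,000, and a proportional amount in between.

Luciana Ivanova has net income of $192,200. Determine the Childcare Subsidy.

Childcare Subsidy: $192,200 is $3,200 into a $8,000 phase-out range, leaving 4,800/8,000 of the credit: $8,040 × 4,800/8,000 = $4,824.

$4,824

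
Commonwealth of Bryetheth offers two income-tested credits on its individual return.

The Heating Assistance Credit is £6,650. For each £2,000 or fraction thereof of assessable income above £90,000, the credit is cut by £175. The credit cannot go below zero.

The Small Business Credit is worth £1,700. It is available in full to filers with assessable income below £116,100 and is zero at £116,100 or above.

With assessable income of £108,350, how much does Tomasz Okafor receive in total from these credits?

£6,600

Heating Assistance Credit: income exceeds £90,000 by £18,350, which is 10 full-or-partial £2,000 increments; reduction = 10 × £175 = £1,750, leaving £4,900.
Small Business Credit: £108,350 is below the £116,100 cutoff, so the full £1,700 applies.
Total: £4,900 + £1,700 = £6,600.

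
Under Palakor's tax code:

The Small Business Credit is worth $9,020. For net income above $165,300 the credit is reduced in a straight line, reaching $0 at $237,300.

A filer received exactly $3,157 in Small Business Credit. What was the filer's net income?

$212,100

$3,157 is 3,157/9,020 of the full $9,020, so 5,863/9,020 of the $72,000 range has been used: income = $165,300 + $72,000 × 5,863/9,020 = $212,100.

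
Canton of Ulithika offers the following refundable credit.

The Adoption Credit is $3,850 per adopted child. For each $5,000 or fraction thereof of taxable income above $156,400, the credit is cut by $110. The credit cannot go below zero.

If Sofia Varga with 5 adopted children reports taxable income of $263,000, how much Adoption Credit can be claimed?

$16,830

Adoption Credit: base = 5 × $3,850 = $19,250. income exceeds $156,400 by $106,600, which is 22 full-or-partial $5,000 increments; reduction = 22 × $110 = $2,420, leaving $16,830.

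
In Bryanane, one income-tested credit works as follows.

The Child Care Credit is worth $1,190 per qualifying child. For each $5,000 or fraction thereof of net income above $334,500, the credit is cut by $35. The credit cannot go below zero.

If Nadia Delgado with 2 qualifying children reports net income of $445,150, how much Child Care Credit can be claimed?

$1,575

Child Care Credit: base = 2 × $1,190 = $2,380. income exceeds $334,500 by $110,650, which is 23 full-or-partial $5,000 increments; reduction = 23 × $35 = $805, leaving $1,575.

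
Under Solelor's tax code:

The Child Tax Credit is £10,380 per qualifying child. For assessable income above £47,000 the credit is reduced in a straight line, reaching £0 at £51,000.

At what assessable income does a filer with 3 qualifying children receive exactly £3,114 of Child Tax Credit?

£50,600

Full credit = 3 × £10,380 = £31,140.
£3,114 is 3,114/31,140 of the full £31,140, so 28,026/31,140 of the £4,000 range has been used: income = £47,000 + £4,000 × 28,026/31,140 = £50,600.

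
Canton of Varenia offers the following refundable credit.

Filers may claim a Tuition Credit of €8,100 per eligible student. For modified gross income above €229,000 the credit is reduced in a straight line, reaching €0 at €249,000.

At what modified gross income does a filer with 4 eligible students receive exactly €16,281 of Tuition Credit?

Full credit = 4 × €8,100 = €32,400.
€16,281 is 16,281/32,400 of the full €32,400, so 16,119/32,400 of the €20,000 range has been used: income = €229,000 + €20,000 × 16,119/32,400 = €238,950.

€238,950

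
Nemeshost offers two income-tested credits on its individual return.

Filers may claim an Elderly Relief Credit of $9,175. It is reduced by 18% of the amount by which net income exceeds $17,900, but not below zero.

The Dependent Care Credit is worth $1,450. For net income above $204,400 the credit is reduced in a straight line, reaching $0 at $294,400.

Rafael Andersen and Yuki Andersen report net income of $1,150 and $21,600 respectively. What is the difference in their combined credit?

$666

Rafael ($1,150): Elderly Relief Credit: $1,150 is at or below the $17,900 threshold, so the full $9,175 applies. Dependent Care Credit: $1,150 is at or below the $204,400 threshold, so the full $1,450 applies. total $9,175 + $1,450 = $10,625
Yuki ($21,600): Elderly Relief Credit: 18% of the $3,700 excess over $17,900 is $666; credit = $9,175 − $666 = $8,509. Dependent Care Credit: $21,600 is at or below the $204,400 threshold, so the full $1,450 applies. total $8,509 + $1,450 = $9,959
Difference: |$10,625 − $9,959| = $666.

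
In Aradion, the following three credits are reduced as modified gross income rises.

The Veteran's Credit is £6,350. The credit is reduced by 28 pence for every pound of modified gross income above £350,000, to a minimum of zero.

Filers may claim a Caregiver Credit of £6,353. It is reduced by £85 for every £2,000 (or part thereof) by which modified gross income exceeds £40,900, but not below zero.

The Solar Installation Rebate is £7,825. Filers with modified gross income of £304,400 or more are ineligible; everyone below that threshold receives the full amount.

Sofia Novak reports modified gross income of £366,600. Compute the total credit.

£1,702

Veteran's Credit: 28% of the £16,600 excess over £350,000 is £4,648; credit = £6,350 − £4,648 = £1,702.
Caregiver Credit: income exceeds £40,900 by £325,700 → 163 increments × £85 = £13,855 ≥ base, so the credit is £0.
Solar Installation Rebate: £366,600 meets or exceeds the £304,400 cutoff, so the credit is £0.
Total: £1,702 + £0 + £0 = £1,702.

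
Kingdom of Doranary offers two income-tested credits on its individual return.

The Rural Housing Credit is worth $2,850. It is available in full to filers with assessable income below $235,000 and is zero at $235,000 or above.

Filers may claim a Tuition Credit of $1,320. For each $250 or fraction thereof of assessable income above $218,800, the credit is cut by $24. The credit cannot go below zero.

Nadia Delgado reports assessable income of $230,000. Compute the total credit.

Rural Housing Credit: $230,000 is below the $235,000 cutoff, so the full $2,850 applies.
Tuition Credit: income exceeds $218,800 by $11,200, which is 45 full-or-partial $250 increments; reduction = 45 × $24 = $1,080, leaving $240.
Total: $2,850 + $240 = $3,090.

$3,090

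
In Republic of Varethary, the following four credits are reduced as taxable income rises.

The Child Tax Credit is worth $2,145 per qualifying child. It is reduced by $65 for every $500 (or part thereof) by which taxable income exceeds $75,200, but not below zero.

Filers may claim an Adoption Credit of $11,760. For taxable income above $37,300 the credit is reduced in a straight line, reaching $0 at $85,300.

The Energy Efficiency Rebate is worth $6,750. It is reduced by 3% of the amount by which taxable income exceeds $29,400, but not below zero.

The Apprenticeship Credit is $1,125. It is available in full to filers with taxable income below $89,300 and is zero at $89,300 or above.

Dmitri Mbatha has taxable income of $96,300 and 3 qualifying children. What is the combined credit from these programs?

Child Tax Credit: base = 3 × $2,145 = $6,435. income exceeds $75,200 by $21,100, which is 43 full-or-partial $500 increments; reduction = 43 × $65 = $2,795, leaving $3,640.
Adoption Credit: $96,300 is at or above $85,300, so the credit is $0.
Energy Efficiency Rebate: 3% of the $66,900 excess over $29,400 is $2,007; credit = $6,750 − $2,007 = $4,743.
Apprenticeship Credit: $96,300 meets or exceeds the $89,300 cutoff, so the credit is $0.
Total: $3,640 + $0 + $4,743 + $0 = $8,383.

$8,383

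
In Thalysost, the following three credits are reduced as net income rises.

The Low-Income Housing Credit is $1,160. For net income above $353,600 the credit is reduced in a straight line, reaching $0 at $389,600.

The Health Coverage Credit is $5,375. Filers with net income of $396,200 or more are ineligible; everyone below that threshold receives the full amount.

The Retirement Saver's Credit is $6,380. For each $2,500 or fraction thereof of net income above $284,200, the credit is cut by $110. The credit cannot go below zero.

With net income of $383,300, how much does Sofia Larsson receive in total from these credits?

$7,558

Low-Income Housing Credit: $383,300 is $29,700 into a $36,000 phase-out range, leaving 6,300/36,000 of the credit: $1,160 × 6,300/36,000 = $203.
Health Coverage Credit: $383,300 is below the $396,200 cutoff, so the full $5,375 applies.
Retirement Saver's Credit: income exceeds $284,200 by $99,100, which is 40 full-or-partial $2,500 increments; reduction = 40 × $110 = $4,400, leaving $1,980.
Total: $203 + $5,375 + $1,980 = $7,558.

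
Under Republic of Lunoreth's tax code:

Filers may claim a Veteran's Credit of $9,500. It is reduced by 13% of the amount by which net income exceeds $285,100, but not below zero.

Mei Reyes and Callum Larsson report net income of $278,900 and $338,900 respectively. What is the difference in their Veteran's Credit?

$6,994

Mei ($278,900): Veteran's Credit: $278,900 is at or below the $285,100 threshold, so the full $9,500 applies.
Callum ($338,900): Veteran's Credit: 13% of the $53,800 excess over $285,100 is $6,994; credit = $9,500 − $6,994 = $2,506.
Difference: |$9,500 − $2,506| = $6,994.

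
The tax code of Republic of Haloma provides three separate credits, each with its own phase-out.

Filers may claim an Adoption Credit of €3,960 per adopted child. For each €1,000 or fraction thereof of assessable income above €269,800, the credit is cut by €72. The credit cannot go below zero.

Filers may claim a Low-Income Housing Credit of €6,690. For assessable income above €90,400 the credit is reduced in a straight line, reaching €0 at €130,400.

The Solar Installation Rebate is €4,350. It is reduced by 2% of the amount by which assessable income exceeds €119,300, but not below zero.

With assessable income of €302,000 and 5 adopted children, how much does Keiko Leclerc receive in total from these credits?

€18,120

Adoption Credit: base = 5 × €3,960 = €19,800. income exceeds €269,800 by €32,200, which is 33 full-or-partial €1,000 increments; reduction = 33 × €72 = €2,376, leaving €17,424.
Low-Income Housing Credit: €302,000 is at or above €130,400, so the credit is €0.
Solar Installation Rebate: 2% of the €182,700 excess over €119,300 is €3,654; credit = €4,350 − €3,654 = €696.
Total: €17,424 + €0 + €696 = €18,120.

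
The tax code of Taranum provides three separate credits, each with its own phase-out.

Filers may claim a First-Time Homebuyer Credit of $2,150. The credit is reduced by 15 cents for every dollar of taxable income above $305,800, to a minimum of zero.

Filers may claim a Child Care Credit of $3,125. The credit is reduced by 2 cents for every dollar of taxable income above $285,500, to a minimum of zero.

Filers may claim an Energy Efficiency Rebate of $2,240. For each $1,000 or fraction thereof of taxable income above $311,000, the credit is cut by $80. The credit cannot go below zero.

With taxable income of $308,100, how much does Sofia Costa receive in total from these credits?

First-Time Homebuyer Credit: 15% of the $2,300 excess over $305,800 is $345; credit = $2,150 − $345 = $1,805.
Child Care Credit: 2% of the $22,600 excess over $285,500 is $452; credit = $3,125 − $452 = $2,673.
Energy Efficiency Rebate: $308,100 is at or below the $311,000 threshold, so the full $2,240 applies.
Total: $1,805 + $2,673 + $2,240 = $6,718.

$6,718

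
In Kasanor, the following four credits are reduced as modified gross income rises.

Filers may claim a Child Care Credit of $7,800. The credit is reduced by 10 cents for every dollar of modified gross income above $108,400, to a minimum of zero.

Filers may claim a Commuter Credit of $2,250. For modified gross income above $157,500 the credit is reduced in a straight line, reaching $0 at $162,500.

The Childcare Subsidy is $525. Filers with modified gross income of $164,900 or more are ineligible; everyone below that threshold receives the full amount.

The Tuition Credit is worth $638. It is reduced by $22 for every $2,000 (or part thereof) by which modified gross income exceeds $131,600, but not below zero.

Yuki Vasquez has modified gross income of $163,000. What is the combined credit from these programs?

Child Care Credit: 10% of the $54,600 excess over $108,400 is $5,460; credit = $7,800 − $5,460 = $2,340.
Commuter Credit: $163,000 is at or above $162,500, so the credit is $0.
Childcare Subsidy: $163,000 is below the $164,900 cutoff, so the full $525 applies.
Tuition Credit: income exceeds $131,600 by $31,400, which is 16 full-or-partial $2,000 increments; reduction = 16 × $22 = $352, leaving $286.
Total: $2,340 + $0 + $525 + $286 = $3,151.

$3,151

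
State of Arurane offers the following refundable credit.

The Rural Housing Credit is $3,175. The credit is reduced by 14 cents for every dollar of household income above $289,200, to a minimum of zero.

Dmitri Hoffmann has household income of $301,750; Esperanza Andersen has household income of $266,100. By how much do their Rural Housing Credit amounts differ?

Dmitri ($301,750): Rural Housing Credit: 14% of the $12,550 excess over $289,200 is $1,757; credit = $3,175 − $1,757 = $1,418.
Esperanza ($266,100): Rural Housing Credit: $266,100 is at or below the $289,200 threshold, so the full $3,175 applies.
Difference: |$1,418 − $3,175| = $1,757.

$1,757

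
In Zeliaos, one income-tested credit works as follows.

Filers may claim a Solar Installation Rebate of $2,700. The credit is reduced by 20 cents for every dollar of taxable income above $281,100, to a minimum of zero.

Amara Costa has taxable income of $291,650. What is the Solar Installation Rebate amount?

$590

Solar Installation Rebate: 20% of the $10,550 excess over $281,100 is $2,110; credit = $2,700 − $2,110 = $590.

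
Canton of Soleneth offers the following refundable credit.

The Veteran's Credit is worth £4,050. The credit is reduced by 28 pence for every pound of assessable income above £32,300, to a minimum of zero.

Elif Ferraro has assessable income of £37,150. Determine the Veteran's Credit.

£2,692

Veteran's Credit: 28% of the £4,850 excess over £32,300 is £1,358; credit = £4,050 − £1,358 = £2,692.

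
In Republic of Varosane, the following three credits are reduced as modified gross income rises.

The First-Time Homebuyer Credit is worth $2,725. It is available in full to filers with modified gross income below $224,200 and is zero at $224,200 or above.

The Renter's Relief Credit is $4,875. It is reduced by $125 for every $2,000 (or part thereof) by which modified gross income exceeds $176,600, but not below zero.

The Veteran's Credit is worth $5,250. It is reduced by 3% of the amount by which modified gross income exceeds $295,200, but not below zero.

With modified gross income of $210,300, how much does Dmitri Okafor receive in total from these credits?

First-Time Homebuyer Credit: $210,300 is below the $224,200 cutoff, so the full $2,725 applies.
Renter's Relief Credit: income exceeds $176,600 by $33,700, which is 17 full-or-partial $2,000 increments; reduction = 17 × $125 = $2,125, leaving $2,750.
Veteran's Credit: $210,300 is at or below the $295,200 threshold, so the full $5,250 applies.
Total: $2,725 + $2,750 + $5,250 = $10,725.

$10,725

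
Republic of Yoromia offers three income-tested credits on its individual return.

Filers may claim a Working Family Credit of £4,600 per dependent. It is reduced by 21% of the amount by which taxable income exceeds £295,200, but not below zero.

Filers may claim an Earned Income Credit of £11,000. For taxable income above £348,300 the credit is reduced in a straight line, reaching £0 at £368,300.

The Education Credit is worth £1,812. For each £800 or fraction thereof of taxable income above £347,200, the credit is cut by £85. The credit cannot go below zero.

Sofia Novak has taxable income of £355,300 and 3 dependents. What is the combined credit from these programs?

£9,206

Working Family Credit: base = 3 × £4,600 = £13,800. 21% of the £60,100 excess over £295,200 is £12,621; credit = £13,800 − £12,621 = £1,179.
Earned Income Credit: £355,300 is £7,000 into a £20,000 phase-out range, leaving 13,000/20,000 of the credit: £11,000 × 13,000/20,000 = £7,150.
Education Credit: income exceeds £347,200 by £8,100, which is 11 full-or-partial £800 increments; reduction = 11 × £85 = £935, leaving £877.
Total: £1,179 + £7,150 + £877 = £9,206.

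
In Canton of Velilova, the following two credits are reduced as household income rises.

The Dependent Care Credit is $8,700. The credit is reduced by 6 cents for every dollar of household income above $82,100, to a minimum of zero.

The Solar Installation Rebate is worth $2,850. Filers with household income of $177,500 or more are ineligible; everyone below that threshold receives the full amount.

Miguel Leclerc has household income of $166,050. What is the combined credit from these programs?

Dependent Care Credit: 6% of the $83,950 excess over $82,100 is $5,037; credit = $8,700 − $5,037 = $3,663.
Solar Installation Rebate: $166,050 is below the $177,500 cutoff, so the full $2,850 applies.
Total: $3,663 + $2,850 = $6,513.

$6,513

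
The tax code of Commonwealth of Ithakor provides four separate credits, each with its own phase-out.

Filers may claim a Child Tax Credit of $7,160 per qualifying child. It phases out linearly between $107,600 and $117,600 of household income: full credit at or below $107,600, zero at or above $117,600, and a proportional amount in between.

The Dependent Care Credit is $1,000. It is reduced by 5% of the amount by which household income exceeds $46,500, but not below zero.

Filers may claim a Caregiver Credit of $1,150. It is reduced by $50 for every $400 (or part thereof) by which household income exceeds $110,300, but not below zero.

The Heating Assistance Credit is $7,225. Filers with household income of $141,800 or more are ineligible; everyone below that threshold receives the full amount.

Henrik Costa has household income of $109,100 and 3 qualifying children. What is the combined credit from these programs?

$26,633

Child Tax Credit: base = 3 × $7,160 = $21,480. $109,100 is $1,500 into a $10,000 phase-out range, leaving 8,500/10,000 of the credit: $21,480 × 8,500/10,000 = $18,258.
Dependent Care Credit: 5% of the $62,600 excess over $46,500 is $3,130 ≥ base, so the credit is $0.
Caregiver Credit: $109,100 is at or below the $110,300 threshold, so the full $1,150 applies.
Heating Assistance Credit: $109,100 is below the $141,800 cutoff, so the full $7,225 applies.
Total: $18,258 + $0 + $1,150 + $7,225 = $26,633.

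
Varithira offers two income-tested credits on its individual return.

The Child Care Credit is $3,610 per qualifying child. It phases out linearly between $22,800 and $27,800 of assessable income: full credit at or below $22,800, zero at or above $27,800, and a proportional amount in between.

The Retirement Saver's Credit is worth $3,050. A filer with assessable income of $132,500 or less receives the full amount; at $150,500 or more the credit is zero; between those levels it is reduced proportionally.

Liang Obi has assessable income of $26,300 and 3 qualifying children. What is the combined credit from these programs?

Child Care Credit: base = 3 × $3,610 = $10,830. $26,300 is $3,500 into a $5,000 phase-out range, leaving 1,500/5,000 of the credit: $10,830 × 1,500/5,000 = $3,249.
Retirement Saver's Credit: $26,300 is at or below the $132,500 threshold, so the full $3,050 applies.
Total: $3,249 + $3,050 = $6,299.

$6,299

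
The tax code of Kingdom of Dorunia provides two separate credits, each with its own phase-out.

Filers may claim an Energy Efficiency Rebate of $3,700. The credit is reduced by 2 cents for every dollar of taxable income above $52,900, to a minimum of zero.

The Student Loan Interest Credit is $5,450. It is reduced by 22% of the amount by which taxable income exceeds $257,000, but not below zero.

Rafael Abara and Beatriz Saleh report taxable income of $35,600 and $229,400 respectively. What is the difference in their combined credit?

Rafael ($35,600): Energy Efficiency Rebate: $35,600 is at or below the $52,900 threshold, so the full $3,700 applies. Student Loan Interest Credit: $35,600 is at or below the $257,000 threshold, so the full $5,450 applies. total $3,700 + $5,450 = $9,150
Beatriz ($229,400): Energy Efficiency Rebate: 2% of the $176,500 excess over $52,900 is $3,530; credit = $3,700 − $3,530 = $170. Student Loan Interest Credit: $229,400 is at or below the $257,000 threshold, so the full $5,450 applies. total $170 + $5,450 = $5,620
Difference: |$9,150 − $5,620| = $3,530.

$3,530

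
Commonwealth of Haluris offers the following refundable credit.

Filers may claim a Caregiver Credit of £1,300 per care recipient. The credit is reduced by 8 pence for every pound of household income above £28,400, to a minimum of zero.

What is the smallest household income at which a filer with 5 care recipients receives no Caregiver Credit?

Full credit = 5 × £1,300 = £6,500.
The credit falls by 8% of each pound above £28,400, so it reaches zero when the excess is £6,500 / 8% = £81,250: income = £28,400 + £81,250 = £109,650.

£109,650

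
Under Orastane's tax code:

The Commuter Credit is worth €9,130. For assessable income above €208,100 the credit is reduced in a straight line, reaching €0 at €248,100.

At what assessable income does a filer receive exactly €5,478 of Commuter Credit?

€5,478 is 5,478/9,130 of the full €9,130, so 3,652/9,130 of the €40,000 range has been used: income = €208,100 + €40,000 × 3,652/9,130 = €224,100.

€224,100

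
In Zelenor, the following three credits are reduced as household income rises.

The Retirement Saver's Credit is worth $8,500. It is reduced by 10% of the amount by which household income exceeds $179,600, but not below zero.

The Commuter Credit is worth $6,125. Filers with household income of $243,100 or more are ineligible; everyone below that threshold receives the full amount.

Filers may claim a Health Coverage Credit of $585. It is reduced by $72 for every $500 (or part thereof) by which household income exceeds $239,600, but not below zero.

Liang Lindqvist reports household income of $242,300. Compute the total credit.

Retirement Saver's Credit: 10% of the $62,700 excess over $179,600 is $6,270; credit = $8,500 − $6,270 = $2,230.
Commuter Credit: $242,300 is below the $243,100 cutoff, so the full $6,125 applies.
Health Coverage Credit: income exceeds $239,600 by $2,700, which is 6 full-or-partial $500 increments; reduction = 6 × $72 = $432, leaving $153.
Total: $2,230 + $6,125 + $153 = $8,508.

$8,508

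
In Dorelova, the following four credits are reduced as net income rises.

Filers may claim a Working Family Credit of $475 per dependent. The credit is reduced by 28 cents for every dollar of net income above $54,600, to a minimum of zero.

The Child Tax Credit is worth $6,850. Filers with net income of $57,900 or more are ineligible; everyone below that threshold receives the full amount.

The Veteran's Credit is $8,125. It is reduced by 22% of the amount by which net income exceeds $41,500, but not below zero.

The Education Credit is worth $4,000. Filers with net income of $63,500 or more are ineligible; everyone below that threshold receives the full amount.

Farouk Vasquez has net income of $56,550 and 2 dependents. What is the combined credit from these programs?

$16,068

Working Family Credit: base = 2 × $475 = $950. 28% of the $1,950 excess over $54,600 is $546; credit = $950 − $546 = $404.
Child Tax Credit: $56,550 is below the $57,900 cutoff, so the full $6,850 applies.
Veteran's Credit: 22% of the $15,050 excess over $41,500 is $3,311; credit = $8,125 − $3,311 = $4,814.
Education Credit: $56,550 is below the $63,500 cutoff, so the full $4,000 applies.
Total: $404 + $6,850 + $4,814 + $4,000 = $16,068.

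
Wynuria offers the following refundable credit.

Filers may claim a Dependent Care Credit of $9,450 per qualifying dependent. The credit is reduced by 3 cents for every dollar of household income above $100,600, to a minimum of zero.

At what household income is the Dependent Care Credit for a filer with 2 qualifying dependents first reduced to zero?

$730,600

Full credit = 2 × $9,450 = $18,900.
The credit falls by 3% of each dollar above $100,600, so it reaches zero when the excess is $18,900 / 3% = $630,000: income = $100,600 + $630,000 = $730,600.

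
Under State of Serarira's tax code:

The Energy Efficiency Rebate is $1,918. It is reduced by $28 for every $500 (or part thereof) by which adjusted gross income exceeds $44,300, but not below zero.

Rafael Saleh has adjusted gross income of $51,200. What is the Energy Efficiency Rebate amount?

Energy Efficiency Rebate: income exceeds $44,300 by $6,900, which is 14 full-or-partial $500 increments; reduction = 14 × $28 = $392, leaving $1,526.

$1,526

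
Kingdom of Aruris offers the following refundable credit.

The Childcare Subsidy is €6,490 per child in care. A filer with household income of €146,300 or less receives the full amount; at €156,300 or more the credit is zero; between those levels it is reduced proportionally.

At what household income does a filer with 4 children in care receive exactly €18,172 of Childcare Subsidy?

€149,300

Full credit = 4 × €6,490 = €25,960.
€18,172 is 18,172/25,960 of the full €25,960, so 7,788/25,960 of the €10,000 range has been used: income = €146,300 + €10,000 × 7,788/25,960 = €149,300.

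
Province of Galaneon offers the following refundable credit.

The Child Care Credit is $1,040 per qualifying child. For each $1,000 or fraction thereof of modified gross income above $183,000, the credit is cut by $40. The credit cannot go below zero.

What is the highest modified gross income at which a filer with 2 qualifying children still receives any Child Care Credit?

Full credit = 2 × $1,040 = $2,080.
After 51 increments the reduction is 51 × $40 = $2,040, leaving $40; one more increment wipes it out. Increment 51 ends at excess 51 × $1,000 = $51,000, so the highest qualifying income is $183,000 + $51,000 = $234,000.

$234,000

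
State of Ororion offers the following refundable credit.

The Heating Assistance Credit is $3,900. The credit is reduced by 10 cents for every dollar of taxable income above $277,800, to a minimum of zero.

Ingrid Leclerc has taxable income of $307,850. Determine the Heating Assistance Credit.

$895

Heating Assistance Credit: 10% of the $30,050 excess over $277,800 is $3,005; credit = $3,900 − $3,005 = $895.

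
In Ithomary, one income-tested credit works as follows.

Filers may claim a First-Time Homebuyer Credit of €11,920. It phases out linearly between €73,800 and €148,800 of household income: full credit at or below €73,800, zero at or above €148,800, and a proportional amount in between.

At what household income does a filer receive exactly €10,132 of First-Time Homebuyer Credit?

€10,132 is 10,132/11,920 of the full €11,920, so 1,788/11,920 of the €75,000 range has been used: income = €73,800 + €75,000 × 1,788/11,920 = €85,050.

€85,050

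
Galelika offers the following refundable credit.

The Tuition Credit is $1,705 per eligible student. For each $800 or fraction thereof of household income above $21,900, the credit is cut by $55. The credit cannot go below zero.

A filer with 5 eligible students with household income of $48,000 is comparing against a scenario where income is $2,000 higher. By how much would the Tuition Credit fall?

At $48,000 — base = 5 × $1,705 = $8,525. income exceeds $21,900 by $26,100, which is 33 full-or-partial $800 increments; reduction = 33 × $55 = $1,815, leaving $6,710.
At $50,000 — base = 5 × $1,705 = $8,525. income exceeds $21,900 by $28,100, which is 36 full-or-partial $800 increments; reduction = 36 × $55 = $1,980, leaving $6,545.
Lost: $6,710 − $6,545 = $165.

$165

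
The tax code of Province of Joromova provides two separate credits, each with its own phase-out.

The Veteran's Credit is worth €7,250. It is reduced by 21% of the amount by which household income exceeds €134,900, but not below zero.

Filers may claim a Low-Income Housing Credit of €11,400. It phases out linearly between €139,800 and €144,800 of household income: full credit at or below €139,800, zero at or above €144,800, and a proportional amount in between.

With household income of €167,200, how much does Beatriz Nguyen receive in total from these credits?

€467

Veteran's Credit: 21% of the €32,300 excess over €134,900 is €6,783; credit = €7,250 − €6,783 = €467.
Low-Income Housing Credit: €167,200 is at or above €144,800, so the credit is €0.
Total: €467 + €0 = €467.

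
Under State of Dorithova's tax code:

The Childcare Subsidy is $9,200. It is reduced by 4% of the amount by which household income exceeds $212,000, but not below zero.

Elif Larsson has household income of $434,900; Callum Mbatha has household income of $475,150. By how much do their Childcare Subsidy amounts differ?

Elif ($434,900): Childcare Subsidy: 4% of the $222,900 excess over $212,000 is $8,916; credit = $9,200 − $8,916 = $284.
Callum ($475,150): Childcare Subsidy: 4% of the $263,150 excess over $212,000 is $10,526 ≥ base, so the credit is $0.
Difference: |$284 − $0| = $284.

$284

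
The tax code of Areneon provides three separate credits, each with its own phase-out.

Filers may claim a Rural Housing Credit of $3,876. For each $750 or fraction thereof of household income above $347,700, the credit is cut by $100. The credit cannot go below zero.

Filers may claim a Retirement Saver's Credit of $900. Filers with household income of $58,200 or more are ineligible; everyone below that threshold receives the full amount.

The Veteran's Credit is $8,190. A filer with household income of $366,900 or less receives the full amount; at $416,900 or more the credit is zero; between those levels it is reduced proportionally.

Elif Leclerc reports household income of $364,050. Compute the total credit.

Rural Housing Credit: income exceeds $347,700 by $16,350, which is 22 full-or-partial $750 increments; reduction = 22 × $100 = $2,200, leaving $1,676.
Retirement Saver's Credit: $364,050 meets or exceeds the $58,200 cutoff, so the credit is $0.
Veteran's Credit: $364,050 is at or below the $366,900 threshold, so the full $8,190 applies.
Total: $1,676 + $0 + $8,190 = $9,866.

$9,866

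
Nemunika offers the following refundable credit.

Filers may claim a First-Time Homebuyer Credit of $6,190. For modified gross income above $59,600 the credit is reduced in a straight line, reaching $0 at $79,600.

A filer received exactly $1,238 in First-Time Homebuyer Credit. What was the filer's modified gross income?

$1,238 is 1,238/6,190 of the full $6,190, so 4,952/6,190 of the $20,000 range has been used: income = $59,600 + $20,000 × 4,952/6,190 = $75,600.

$75,600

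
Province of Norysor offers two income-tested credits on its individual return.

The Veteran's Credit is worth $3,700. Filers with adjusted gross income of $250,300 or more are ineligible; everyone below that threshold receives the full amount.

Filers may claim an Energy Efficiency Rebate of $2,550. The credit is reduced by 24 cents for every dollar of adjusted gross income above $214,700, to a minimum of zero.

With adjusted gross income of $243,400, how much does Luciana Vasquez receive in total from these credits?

Veteran's Credit: $243,400 is below the $250,300 cutoff, so the full $3,700 applies.
Energy Efficiency Rebate: 24% of the $28,700 excess over $214,700 is $6,888 ≥ base, so the credit is $0.
Total: $3,700 + $0 = $3,700.

$3,700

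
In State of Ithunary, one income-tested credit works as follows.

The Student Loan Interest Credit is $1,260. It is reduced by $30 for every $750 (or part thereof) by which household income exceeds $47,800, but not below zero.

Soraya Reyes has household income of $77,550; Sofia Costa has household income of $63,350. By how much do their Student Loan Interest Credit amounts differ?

Soraya ($77,550): Student Loan Interest Credit: income exceeds $47,800 by $29,750, which is 40 full-or-partial $750 increments; reduction = 40 × $30 = $1,200, leaving $60.
Sofia ($63,350): Student Loan Interest Credit: income exceeds $47,800 by $15,550, which is 21 full-or-partial $750 increments; reduction = 21 × $30 = $630, leaving $630.
Difference: |$60 − $630| = $570.

$570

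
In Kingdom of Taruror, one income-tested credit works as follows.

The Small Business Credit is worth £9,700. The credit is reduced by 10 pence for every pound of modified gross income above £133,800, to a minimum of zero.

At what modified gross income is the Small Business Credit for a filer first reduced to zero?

The credit falls by 10% of each pound above £133,800, so it reaches zero when the excess is £9,700 / 10% = £97,000: income = £133,800 + £97,000 = £230,800.

£230,800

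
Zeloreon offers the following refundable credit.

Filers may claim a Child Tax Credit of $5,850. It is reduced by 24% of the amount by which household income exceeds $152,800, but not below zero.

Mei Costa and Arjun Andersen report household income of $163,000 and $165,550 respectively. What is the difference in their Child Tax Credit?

Mei ($163,000): Child Tax Credit: 24% of the $10,200 excess over $152,800 is $2,448; credit = $5,850 − $2,448 = $3,402.
Arjun ($165,550): Child Tax Credit: 24% of the $12,750 excess over $152,800 is $3,060; credit = $5,850 − $3,060 = $2,790.
Difference: |$3,402 − $2,790| = $612.

$612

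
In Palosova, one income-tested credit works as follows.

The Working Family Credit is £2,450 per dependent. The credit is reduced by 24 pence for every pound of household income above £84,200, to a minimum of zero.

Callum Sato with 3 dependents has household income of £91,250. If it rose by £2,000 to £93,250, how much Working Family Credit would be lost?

£480

At £91,250 — base = 3 × £2,450 = £7,350. 24% of the £7,050 excess over £84,200 is £1,692; credit = £7,350 − £1,692 = £5,658.
At £93,250 — base = 3 × £2,450 = £7,350. 24% of the £9,050 excess over £84,200 is £2,172; credit = £7,350 − £2,172 = £5,178.
Lost: £5,658 − £5,178 = £480.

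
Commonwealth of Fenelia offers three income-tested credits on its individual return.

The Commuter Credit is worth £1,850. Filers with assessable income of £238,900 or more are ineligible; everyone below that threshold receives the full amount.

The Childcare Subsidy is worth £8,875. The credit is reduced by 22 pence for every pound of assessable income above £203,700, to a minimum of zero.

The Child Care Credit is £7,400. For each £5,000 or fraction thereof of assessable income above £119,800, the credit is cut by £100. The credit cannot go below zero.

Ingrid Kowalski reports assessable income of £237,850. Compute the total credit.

£8,212

Commuter Credit: £237,850 is below the £238,900 cutoff, so the full £1,850 applies.
Childcare Subsidy: 22% of the £34,150 excess over £203,700 is £7,513; credit = £8,875 − £7,513 = £1,362.
Child Care Credit: income exceeds £119,800 by £118,050, which is 24 full-or-partial £5,000 increments; reduction = 24 × £100 = £2,400, leaving £5,000.
Total: £1,850 + £1,362 + £5,000 = £8,212.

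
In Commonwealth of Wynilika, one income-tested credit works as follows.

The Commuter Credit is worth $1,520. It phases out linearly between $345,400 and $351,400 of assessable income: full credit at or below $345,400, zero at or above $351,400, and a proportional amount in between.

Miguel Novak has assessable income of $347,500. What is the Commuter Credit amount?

Commuter Credit: $347,500 is $2,100 into a $6,000 phase-out range, leaving 3,900/6,000 of the credit: $1,520 × 3,900/6,000 = $988.

$988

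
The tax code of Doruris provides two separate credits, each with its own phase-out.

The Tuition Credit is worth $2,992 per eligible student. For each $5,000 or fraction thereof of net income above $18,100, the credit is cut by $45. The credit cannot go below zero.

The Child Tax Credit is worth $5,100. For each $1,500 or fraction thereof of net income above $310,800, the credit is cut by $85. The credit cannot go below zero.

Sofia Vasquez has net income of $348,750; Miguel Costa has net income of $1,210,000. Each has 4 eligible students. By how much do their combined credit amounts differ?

Sofia ($348,750): Tuition Credit: base = 4 × $2,992 = $11,968. income exceeds $18,100 by $330,650, which is 67 full-or-partial $5,000 increments; reduction = 67 × $45 = $3,015, leaving $8,953. Child Tax Credit: income exceeds $310,800 by $37,950, which is 26 full-or-partial $1,500 increments; reduction = 26 × $85 = $2,210, leaving $2,890. total $8,953 + $2,890 = $11,843
Miguel ($1,210,000): Tuition Credit: base = 4 × $2,992 = $11,968. income exceeds $18,100 by $1,191,900, which is 239 full-or-partial $5,000 increments; reduction = 239 × $45 = $10,755, leaving $1,213. Child Tax Credit: income exceeds $310,800 by $899,200 → 600 increments × $85 = $51,000 ≥ base, so the credit is $0. total $1,213 + $0 = $1,213
Difference: |$11,843 − $1,213| = $10,630.

$10,630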